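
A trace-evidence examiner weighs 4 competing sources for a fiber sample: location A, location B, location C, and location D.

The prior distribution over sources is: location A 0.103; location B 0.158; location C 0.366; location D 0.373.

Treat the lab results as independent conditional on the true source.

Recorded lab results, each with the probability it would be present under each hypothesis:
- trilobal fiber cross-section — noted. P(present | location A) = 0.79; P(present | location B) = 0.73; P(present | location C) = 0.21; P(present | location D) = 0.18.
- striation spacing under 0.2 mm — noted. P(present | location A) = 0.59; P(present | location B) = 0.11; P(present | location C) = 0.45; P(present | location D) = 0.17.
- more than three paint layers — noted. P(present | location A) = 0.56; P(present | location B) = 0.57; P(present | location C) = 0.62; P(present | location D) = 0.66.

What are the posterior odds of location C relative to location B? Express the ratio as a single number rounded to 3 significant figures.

Posterior odds equal prior odds times the likelihood ratio; only the two competing hypotheses matter.
  location C: 0.366 × 0.21 × 0.45 × 0.62 = 0.021444
  location B: 0.158 × 0.73 × 0.11 × 0.57 = 0.0072318
Posterior odds = 0.021444 / 0.0072318 ≈ 2.97.

2.97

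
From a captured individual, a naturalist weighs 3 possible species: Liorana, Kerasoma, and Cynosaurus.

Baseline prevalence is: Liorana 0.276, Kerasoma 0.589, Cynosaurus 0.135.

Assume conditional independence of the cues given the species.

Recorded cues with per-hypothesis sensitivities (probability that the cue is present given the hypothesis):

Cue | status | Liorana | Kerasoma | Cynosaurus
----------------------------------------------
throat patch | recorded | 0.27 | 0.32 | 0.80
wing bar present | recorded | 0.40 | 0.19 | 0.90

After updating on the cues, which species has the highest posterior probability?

Cynosaurus

Multiply each prior by the joint likelihood of the cue pattern:
  Liorana: 0.276 × 0.27 × 0.40 = 0.029808
  Kerasoma: 0.589 × 0.32 × 0.19 = 0.035811
  Cynosaurus: 0.135 × 0.80 × 0.90 = 0.0972
Marginal likelihood of the evidence = 0.16282.
P(Liorana | evidence) ≈ 0.029808 / 0.16282 ≈ 0.183
P(Kerasoma | evidence) ≈ 0.035811 / 0.16282 ≈ 0.220
P(Cynosaurus | evidence) ≈ 0.0972 / 0.16282 ≈ 0.597
The largest is 0.597, so Cynosaurus is most probable.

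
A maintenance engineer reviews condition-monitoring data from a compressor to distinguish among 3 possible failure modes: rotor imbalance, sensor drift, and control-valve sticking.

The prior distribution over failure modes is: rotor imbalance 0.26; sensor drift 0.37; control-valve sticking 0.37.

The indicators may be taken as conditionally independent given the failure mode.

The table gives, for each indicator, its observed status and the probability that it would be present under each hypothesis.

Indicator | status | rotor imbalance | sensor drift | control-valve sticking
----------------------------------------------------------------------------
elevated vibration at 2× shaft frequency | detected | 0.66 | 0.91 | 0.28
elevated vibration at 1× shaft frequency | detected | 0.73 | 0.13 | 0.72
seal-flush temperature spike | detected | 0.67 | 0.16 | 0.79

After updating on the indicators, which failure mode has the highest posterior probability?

Multiply each prior by the joint likelihood of the indicator pattern:
  rotor imbalance: 0.26 × 0.66 × 0.73 × 0.67 = 0.08393
  sensor drift: 0.37 × 0.91 × 0.13 × 0.16 = 0.0070034
  control-valve sticking: 0.37 × 0.28 × 0.72 × 0.79 = 0.058928
The unnormalized weights sum to 0.14986.
P(rotor imbalance | evidence) ≈ 0.08393 / 0.14986 ≈ 0.560
P(sensor drift | evidence) ≈ 0.0070034 / 0.14986 ≈ 0.047
P(control-valve sticking | evidence) ≈ 0.058928 / 0.14986 ≈ 0.393
The largest is 0.560, so rotor imbalance is most probable.

rotor imbalance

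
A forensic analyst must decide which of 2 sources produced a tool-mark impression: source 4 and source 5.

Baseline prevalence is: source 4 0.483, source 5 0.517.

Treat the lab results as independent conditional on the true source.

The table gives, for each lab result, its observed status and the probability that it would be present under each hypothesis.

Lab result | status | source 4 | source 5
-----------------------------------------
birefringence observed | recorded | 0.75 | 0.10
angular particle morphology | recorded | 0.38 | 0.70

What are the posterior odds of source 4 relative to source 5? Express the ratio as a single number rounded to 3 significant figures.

Posterior odds equal prior odds times the likelihood ratio; only the two competing hypotheses matter.
  source 4: 0.483 × 0.75 × 0.38 = 0.13765
  source 5: 0.517 × 0.10 × 0.70 = 0.03619
Posterior odds = 0.13765 / 0.03619 ≈ 3.80.

3.80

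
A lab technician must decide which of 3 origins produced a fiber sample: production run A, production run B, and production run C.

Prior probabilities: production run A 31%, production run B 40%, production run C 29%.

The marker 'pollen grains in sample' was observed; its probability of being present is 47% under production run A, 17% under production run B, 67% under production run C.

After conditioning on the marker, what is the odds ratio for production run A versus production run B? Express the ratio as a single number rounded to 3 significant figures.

2.14

Posterior odds equal prior odds times the likelihood ratio; only the two competing hypotheses matter.
  production run A: 0.31 × 0.47 = 0.1457
  production run B: 0.40 × 0.17 = 0.068
Posterior odds = 0.1457 / 0.068 ≈ 2.14.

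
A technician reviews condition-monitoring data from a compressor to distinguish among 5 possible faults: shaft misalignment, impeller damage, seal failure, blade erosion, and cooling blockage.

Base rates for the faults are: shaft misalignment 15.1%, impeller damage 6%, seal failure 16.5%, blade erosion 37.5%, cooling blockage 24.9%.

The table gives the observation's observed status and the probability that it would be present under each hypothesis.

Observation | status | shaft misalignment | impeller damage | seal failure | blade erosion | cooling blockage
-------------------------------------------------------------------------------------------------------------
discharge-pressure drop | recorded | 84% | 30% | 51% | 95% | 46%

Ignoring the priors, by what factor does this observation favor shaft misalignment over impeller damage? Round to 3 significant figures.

The Bayes factor is the ratio of the two likelihoods.
  shaft misalignment: 0.84
  impeller damage: 0.3
Bayes factor = 0.84 / 0.3 ≈ 2.80

2.80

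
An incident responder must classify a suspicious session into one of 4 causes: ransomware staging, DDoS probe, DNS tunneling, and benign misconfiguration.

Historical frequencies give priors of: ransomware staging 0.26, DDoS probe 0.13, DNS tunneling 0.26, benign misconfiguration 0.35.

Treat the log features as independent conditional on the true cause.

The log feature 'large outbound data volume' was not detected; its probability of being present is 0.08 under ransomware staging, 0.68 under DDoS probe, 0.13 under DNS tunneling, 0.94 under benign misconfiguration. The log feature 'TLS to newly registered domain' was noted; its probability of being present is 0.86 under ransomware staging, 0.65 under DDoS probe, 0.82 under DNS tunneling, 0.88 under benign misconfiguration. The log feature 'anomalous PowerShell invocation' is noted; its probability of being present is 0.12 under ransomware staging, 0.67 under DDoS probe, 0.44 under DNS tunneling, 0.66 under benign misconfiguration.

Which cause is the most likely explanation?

Multiply each prior by the joint likelihood of the log feature pattern (using 1 − P(present | H) for each absent log feature):
  ransomware staging: 0.26 × (1 − 0.08) × 0.86 × 0.12 = 0.024685
  DDoS probe: 0.13 × (1 − 0.68) × 0.65 × 0.67 = 0.018117
  DNS tunneling: 0.26 × (1 − 0.13) × 0.82 × 0.44 = 0.081613
  benign misconfiguration: 0.35 × (1 − 0.94) × 0.88 × 0.66 = 0.012197
Marginal likelihood of the evidence = 0.13661.
P(ransomware staging | evidence) ≈ 0.024685 / 0.13661 ≈ 0.181
P(DDoS probe | evidence) ≈ 0.018117 / 0.13661 ≈ 0.133
P(DNS tunneling | evidence) ≈ 0.081613 / 0.13661 ≈ 0.597
P(benign misconfiguration | evidence) ≈ 0.012197 / 0.13661 ≈ 0.089
The largest is 0.597, so DNS tunneling is most probable.

DNS tunneling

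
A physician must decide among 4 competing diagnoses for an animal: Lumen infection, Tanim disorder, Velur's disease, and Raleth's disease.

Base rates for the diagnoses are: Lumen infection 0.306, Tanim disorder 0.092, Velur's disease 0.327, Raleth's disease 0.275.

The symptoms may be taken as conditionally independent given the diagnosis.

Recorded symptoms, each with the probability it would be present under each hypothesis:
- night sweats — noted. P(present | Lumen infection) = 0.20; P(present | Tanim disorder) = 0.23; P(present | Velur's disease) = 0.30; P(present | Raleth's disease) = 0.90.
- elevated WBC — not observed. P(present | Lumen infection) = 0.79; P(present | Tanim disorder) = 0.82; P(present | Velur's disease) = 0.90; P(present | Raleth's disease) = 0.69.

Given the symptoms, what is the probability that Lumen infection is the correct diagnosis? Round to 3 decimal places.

For each hypothesis, the unnormalized posterior weight is prior × product of the symptom likelihoods (using 1 − P(present | H) for each absent symptom):
  Lumen infection: 0.306 × 0.20 × (1 − 0.79) = 0.012852
  Tanim disorder: 0.092 × 0.23 × (1 − 0.82) = 0.0038088
  Velur's disease: 0.327 × 0.30 × (1 − 0.90) = 0.00981
  Raleth's disease: 0.275 × 0.90 × (1 − 0.69) = 0.076725
Marginal likelihood of the evidence = 0.1032.
P(Lumen infection | evidence) = 0.012852 / 0.1032 ≈ 0.125.

0.125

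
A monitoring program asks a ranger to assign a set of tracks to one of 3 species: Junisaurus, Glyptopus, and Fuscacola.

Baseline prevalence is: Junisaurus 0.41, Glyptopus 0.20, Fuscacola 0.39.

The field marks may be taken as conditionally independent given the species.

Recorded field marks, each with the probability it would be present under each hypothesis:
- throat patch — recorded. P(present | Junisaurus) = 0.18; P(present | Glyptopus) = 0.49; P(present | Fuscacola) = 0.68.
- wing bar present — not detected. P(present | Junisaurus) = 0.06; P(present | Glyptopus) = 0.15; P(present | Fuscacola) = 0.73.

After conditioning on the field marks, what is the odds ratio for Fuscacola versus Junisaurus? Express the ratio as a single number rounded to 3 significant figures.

Unnormalized posterior weight (prior times the field mark likelihoods) for each of the two hypotheses (using 1 − P(present | H) for each absent field mark):
  Fuscacola: 0.39 × 0.68 × (1 − 0.73) = 0.071604
  Junisaurus: 0.41 × 0.18 × (1 − 0.06) = 0.069372
Posterior odds = 0.071604 / 0.069372 ≈ 1.03.

1.03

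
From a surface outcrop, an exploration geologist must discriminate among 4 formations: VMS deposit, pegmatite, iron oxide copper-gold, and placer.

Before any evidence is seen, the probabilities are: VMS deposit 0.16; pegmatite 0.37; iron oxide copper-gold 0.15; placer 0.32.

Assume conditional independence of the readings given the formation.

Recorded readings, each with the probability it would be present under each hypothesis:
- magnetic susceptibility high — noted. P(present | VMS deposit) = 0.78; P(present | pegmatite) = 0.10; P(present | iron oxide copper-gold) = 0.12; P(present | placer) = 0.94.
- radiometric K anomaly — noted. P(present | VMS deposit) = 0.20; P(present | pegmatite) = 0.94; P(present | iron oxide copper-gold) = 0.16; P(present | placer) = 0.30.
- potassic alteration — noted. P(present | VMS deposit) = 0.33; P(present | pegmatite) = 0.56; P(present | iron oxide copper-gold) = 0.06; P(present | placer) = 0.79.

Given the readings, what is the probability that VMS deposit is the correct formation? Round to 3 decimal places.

For each hypothesis, the unnormalized posterior weight is prior × product of the reading likelihoods:
  VMS deposit: 0.16 × 0.78 × 0.20 × 0.33 = 0.0082368
  pegmatite: 0.37 × 0.10 × 0.94 × 0.56 = 0.019477
  iron oxide copper-gold: 0.15 × 0.12 × 0.16 × 0.06 = 0.0001728
  placer: 0.32 × 0.94 × 0.30 × 0.79 = 0.07129
Marginal likelihood of the evidence = 0.099176.
P(VMS deposit | evidence) = 0.0082368 / 0.099176 ≈ 0.083.

0.083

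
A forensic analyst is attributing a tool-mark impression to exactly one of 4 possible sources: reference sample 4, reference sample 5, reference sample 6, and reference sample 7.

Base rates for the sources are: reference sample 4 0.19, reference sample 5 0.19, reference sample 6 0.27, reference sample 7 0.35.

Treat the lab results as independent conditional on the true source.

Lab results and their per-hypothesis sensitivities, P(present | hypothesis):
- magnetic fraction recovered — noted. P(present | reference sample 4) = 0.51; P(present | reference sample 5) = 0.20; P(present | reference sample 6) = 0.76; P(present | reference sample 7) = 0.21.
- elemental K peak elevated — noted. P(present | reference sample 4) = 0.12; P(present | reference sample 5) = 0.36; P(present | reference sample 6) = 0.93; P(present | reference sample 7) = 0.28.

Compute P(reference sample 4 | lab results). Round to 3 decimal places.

Multiply each prior by the joint likelihood of the lab result pattern:
  reference sample 4: 0.19 × 0.51 × 0.12 = 0.011628
  reference sample 5: 0.19 × 0.20 × 0.36 = 0.01368
  reference sample 6: 0.27 × 0.76 × 0.93 = 0.19084
  reference sample 7: 0.35 × 0.21 × 0.28 = 0.02058
Marginal likelihood of the evidence = 0.23672.
P(reference sample 4 | evidence) = 0.011628 / 0.23672 ≈ 0.049.

0.049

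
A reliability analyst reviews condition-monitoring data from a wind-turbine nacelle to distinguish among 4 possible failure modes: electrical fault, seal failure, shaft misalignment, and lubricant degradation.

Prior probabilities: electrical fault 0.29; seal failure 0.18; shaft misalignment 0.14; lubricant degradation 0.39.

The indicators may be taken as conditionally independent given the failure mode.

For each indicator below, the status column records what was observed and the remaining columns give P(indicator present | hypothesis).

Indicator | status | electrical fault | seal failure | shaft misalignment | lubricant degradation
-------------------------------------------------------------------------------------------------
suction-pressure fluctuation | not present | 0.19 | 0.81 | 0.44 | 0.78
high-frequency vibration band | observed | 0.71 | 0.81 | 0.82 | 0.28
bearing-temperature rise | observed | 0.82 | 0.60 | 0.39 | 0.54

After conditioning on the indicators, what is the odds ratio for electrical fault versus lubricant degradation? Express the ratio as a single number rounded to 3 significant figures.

Posterior odds equal prior odds times the likelihood ratio; only the two competing hypotheses matter (using 1 − P(present | H) for each absent indicator).
  electrical fault: 0.29 × (1 − 0.19) × 0.71 × 0.82 = 0.13676
  lubricant degradation: 0.39 × (1 − 0.78) × 0.28 × 0.54 = 0.012973
Posterior odds = 0.13676 / 0.012973 ≈ 10.5.

10.5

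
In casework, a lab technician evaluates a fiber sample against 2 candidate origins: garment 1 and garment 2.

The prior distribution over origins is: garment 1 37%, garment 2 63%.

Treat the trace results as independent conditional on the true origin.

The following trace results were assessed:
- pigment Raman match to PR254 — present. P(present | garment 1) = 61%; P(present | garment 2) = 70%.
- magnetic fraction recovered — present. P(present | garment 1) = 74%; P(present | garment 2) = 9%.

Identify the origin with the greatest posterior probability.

garment 1

For each hypothesis, the unnormalized posterior weight is prior × product of the trace result likelihoods:
  garment 1: 0.37 × 0.61 × 0.74 = 0.16702
  garment 2: 0.63 × 0.70 × 0.09 = 0.03969
Marginal likelihood of the evidence = 0.20671.
P(garment 1 | evidence) ≈ 0.16702 / 0.20671 ≈ 0.808
P(garment 2 | evidence) ≈ 0.03969 / 0.20671 ≈ 0.192
The largest is 0.808, so garment 1 is most probable.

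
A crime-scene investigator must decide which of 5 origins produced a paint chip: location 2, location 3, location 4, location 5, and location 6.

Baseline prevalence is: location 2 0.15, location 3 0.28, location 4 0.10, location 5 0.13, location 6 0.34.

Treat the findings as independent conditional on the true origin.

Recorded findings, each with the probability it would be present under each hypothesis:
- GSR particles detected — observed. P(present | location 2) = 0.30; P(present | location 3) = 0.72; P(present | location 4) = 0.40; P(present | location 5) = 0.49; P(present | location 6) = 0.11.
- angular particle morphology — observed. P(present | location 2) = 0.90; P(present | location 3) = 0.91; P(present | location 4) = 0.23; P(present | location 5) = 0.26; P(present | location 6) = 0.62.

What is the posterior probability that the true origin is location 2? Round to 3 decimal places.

For each hypothesis, the unnormalized posterior weight is prior × product of the finding likelihoods:
  location 2: 0.15 × 0.30 × 0.90 = 0.0405
  location 3: 0.28 × 0.72 × 0.91 = 0.18346
  location 4: 0.10 × 0.40 × 0.23 = 0.0092
  location 5: 0.13 × 0.49 × 0.26 = 0.016562
  location 6: 0.34 × 0.11 × 0.62 = 0.023188
Normalizing constant Z = 0.0405 + 0.18346 + 0.0092 + 0.016562 + 0.023188 = 0.27291.
P(location 2 | evidence) = 0.0405 / 0.27291 ≈ 0.148.

0.148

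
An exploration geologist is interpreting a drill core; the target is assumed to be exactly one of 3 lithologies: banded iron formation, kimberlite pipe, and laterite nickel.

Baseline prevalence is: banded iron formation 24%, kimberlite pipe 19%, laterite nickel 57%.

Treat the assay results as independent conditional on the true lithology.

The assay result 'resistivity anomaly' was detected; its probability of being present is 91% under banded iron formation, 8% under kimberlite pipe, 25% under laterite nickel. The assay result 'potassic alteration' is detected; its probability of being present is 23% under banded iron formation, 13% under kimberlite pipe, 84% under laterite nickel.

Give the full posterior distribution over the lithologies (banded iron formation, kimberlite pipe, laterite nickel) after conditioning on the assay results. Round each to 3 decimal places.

Multiply each prior by the joint likelihood of the assay result pattern:
  banded iron formation: 0.24 × 0.91 × 0.23 = 0.050232
  kimberlite pipe: 0.19 × 0.08 × 0.13 = 0.001976
  laterite nickel: 0.57 × 0.25 × 0.84 = 0.1197
Normalizing constant Z = 0.050232 + 0.001976 + 0.1197 = 0.17191.
P(banded iron formation | evidence) = 0.050232 / 0.17191 ≈ 0.292
P(kimberlite pipe | evidence) = 0.001976 / 0.17191 ≈ 0.011
P(laterite nickel | evidence) = 0.1197 / 0.17191 ≈ 0.696

0.292, 0.011, 0.696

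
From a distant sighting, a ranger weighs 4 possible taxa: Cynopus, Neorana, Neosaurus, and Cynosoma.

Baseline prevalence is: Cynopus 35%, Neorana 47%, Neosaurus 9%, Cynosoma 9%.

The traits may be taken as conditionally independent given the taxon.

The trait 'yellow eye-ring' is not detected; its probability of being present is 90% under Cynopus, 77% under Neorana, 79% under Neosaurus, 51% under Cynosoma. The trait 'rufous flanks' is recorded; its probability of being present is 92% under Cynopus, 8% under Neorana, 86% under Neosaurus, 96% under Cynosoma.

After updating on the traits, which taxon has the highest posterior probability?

Cynosoma

For each hypothesis, the unnormalized posterior weight is prior × product of the trait likelihoods (using 1 − P(present | H) for each absent trait):
  Cynopus: 0.35 × (1 − 0.90) × 0.92 = 0.0322
  Neorana: 0.47 × (1 − 0.77) × 0.08 = 0.008648
  Neosaurus: 0.09 × (1 − 0.79) × 0.86 = 0.016254
  Cynosoma: 0.09 × (1 − 0.51) × 0.96 = 0.042336
Marginal likelihood of the evidence = 0.099438.
P(Cynopus | evidence) ≈ 0.0322 / 0.099438 ≈ 0.324
P(Neorana | evidence) ≈ 0.008648 / 0.099438 ≈ 0.087
P(Neosaurus | evidence) ≈ 0.016254 / 0.099438 ≈ 0.163
P(Cynosoma | evidence) ≈ 0.042336 / 0.099438 ≈ 0.426
The largest is 0.426, so Cynosoma is most probable.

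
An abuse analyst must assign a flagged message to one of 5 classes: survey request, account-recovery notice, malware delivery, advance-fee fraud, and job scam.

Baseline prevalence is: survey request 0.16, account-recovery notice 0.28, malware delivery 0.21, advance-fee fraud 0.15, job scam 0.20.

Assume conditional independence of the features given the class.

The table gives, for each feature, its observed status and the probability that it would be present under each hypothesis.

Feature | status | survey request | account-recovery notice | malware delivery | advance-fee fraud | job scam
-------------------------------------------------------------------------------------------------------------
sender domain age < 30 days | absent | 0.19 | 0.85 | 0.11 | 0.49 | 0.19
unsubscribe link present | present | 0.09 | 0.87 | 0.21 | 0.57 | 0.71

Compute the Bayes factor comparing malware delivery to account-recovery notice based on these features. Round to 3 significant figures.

1.43

Take the product of per-feature likelihoods under each hypothesis (using 1 − P(present | H) for each absent feature), then divide.
  malware delivery: (1 − 0.11) × 0.21 = 0.1869
  account-recovery notice: (1 − 0.85) × 0.87 = 0.1305
Bayes factor = 0.1869 / 0.1305 ≈ 1.43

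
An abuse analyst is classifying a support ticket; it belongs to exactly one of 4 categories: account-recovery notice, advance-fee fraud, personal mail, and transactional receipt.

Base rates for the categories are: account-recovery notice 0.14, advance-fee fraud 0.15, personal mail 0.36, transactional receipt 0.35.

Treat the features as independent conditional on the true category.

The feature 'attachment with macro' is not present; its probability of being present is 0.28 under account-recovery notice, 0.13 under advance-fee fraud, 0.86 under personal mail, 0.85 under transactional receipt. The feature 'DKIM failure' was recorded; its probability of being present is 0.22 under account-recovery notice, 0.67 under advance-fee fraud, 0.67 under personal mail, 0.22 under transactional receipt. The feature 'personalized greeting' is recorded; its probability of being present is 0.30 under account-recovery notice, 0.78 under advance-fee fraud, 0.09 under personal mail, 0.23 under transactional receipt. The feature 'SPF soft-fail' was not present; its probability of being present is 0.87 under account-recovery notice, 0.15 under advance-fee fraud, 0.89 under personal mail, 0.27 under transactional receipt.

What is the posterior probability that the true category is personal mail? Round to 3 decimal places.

Multiply each prior by the joint likelihood of the feature pattern (using 1 − P(present | H) for each absent feature):
  account-recovery notice: 0.14 × (1 − 0.28) × 0.22 × 0.30 × (1 − 0.87) = 0.00086486
  advance-fee fraud: 0.15 × (1 − 0.13) × 0.67 × 0.78 × (1 − 0.15) = 0.057969
  personal mail: 0.36 × (1 − 0.86) × 0.67 × 0.09 × (1 − 0.89) = 0.0003343
  transactional receipt: 0.35 × (1 − 0.85) × 0.22 × 0.23 × (1 − 0.27) = 0.0019392
Normalizing constant Z = 0.00086486 + 0.057969 + 0.0003343 + 0.0019392 = 0.061108.
P(personal mail | evidence) = 0.0003343 / 0.061108 ≈ 0.005.

0.005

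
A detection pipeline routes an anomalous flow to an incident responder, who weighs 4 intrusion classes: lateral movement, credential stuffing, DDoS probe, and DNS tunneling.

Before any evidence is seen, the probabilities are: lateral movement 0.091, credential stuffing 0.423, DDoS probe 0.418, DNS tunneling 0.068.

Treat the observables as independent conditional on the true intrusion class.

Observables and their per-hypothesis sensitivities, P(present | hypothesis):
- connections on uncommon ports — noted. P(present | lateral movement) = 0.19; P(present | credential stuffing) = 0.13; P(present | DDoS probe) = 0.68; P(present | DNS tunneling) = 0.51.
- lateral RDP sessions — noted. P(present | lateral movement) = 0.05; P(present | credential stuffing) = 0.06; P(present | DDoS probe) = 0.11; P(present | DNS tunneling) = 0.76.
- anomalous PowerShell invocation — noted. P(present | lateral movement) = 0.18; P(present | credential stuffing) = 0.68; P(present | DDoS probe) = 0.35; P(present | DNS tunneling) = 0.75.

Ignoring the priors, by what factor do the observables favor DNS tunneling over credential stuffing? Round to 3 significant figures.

Joint likelihood of the observable pattern under each hypothesis:
  DNS tunneling: 0.51 × 0.76 × 0.75 = 0.2907
  credential stuffing: 0.13 × 0.06 × 0.68 = 0.005304
Bayes factor = 0.2907 / 0.005304 ≈ 54.8

54.8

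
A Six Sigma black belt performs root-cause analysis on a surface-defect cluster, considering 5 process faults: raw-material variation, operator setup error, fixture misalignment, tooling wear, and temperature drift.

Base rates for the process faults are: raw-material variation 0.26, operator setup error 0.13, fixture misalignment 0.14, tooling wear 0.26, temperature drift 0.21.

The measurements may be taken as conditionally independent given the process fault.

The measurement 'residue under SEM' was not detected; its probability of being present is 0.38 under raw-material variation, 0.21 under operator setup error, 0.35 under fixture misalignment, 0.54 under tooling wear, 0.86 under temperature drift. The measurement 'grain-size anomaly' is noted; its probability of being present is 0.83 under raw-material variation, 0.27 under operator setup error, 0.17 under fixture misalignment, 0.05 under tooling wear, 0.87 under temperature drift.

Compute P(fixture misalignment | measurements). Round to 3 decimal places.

0.074

Multiply each prior by the joint likelihood of the measurement pattern (using 1 − P(present | H) for each absent measurement):
  raw-material variation: 0.26 × (1 − 0.38) × 0.83 = 0.1338
  operator setup error: 0.13 × (1 − 0.21) × 0.27 = 0.027729
  fixture misalignment: 0.14 × (1 − 0.35) × 0.17 = 0.01547
  tooling wear: 0.26 × (1 − 0.54) × 0.05 = 0.00598
  temperature drift: 0.21 × (1 − 0.86) × 0.87 = 0.025578
Marginal likelihood of the evidence = 0.20855.
P(fixture misalignment | evidence) = 0.01547 / 0.20855 ≈ 0.074.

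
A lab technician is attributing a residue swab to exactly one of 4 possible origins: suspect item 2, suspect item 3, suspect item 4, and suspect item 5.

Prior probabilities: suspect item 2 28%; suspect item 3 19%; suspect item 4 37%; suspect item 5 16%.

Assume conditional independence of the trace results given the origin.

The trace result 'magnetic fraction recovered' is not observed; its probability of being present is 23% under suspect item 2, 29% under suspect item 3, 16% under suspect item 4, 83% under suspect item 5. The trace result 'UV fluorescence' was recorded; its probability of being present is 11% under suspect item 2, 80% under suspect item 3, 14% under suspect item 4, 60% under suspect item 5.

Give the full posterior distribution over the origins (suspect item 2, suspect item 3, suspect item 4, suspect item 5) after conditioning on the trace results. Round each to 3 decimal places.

0.124, 0.564, 0.227, 0.085

By Bayes' rule with conditional independence, the unnormalized weight for each hypothesis is prior × ∏ likelihoods (using 1 − P(present | H) for each absent trace result):
  suspect item 2: 0.28 × (1 − 0.23) × 0.11 = 0.023716
  suspect item 3: 0.19 × (1 − 0.29) × 0.80 = 0.10792
  suspect item 4: 0.37 × (1 − 0.16) × 0.14 = 0.043512
  suspect item 5: 0.16 × (1 − 0.83) × 0.60 = 0.01632
Normalizing constant Z = 0.023716 + 0.10792 + 0.043512 + 0.01632 = 0.19147.
P(suspect item 2 | evidence) = 0.023716 / 0.19147 ≈ 0.124
P(suspect item 3 | evidence) = 0.10792 / 0.19147 ≈ 0.564
P(suspect item 4 | evidence) = 0.043512 / 0.19147 ≈ 0.227
P(suspect item 5 | evidence) = 0.01632 / 0.19147 ≈ 0.085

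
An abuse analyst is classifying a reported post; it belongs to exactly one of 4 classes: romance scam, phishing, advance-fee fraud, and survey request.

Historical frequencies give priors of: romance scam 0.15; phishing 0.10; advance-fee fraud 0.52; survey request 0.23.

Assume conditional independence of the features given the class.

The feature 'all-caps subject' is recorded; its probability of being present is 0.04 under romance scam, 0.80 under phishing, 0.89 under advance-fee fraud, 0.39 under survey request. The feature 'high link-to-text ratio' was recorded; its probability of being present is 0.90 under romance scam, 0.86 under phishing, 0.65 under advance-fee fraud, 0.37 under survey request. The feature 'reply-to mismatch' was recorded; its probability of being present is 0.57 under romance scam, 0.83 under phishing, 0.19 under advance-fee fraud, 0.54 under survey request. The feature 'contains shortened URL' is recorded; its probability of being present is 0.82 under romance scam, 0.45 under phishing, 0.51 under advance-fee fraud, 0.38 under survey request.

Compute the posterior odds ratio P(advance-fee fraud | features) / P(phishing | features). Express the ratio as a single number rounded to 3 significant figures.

1.13

Posterior odds equal prior odds times the likelihood ratio; only the two competing hypotheses matter.
  advance-fee fraud: 0.52 × 0.89 × 0.65 × 0.19 × 0.51 = 0.029149
  phishing: 0.10 × 0.80 × 0.86 × 0.83 × 0.45 = 0.025697
Odds(advance-fee fraud : phishing) = 0.029149 / 0.025697 ≈ 1.13.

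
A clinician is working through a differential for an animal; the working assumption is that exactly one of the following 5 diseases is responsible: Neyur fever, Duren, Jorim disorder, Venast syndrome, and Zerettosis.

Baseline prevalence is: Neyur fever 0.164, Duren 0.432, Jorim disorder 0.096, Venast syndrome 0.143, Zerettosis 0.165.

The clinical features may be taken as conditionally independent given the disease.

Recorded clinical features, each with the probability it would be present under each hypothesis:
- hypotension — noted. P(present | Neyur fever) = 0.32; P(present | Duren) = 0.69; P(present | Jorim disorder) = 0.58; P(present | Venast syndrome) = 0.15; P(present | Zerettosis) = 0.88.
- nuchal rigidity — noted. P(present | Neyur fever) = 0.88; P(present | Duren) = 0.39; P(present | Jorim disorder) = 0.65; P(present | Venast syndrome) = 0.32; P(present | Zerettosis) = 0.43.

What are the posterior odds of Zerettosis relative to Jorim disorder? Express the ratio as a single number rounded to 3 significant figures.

1.73

Unnormalized posterior weight (prior times the clinical feature likelihoods) for each of the two hypotheses:
  Zerettosis: 0.165 × 0.88 × 0.43 = 0.062436
  Jorim disorder: 0.096 × 0.58 × 0.65 = 0.036192
Odds(Zerettosis : Jorim disorder) = 0.062436 / 0.036192 ≈ 1.73.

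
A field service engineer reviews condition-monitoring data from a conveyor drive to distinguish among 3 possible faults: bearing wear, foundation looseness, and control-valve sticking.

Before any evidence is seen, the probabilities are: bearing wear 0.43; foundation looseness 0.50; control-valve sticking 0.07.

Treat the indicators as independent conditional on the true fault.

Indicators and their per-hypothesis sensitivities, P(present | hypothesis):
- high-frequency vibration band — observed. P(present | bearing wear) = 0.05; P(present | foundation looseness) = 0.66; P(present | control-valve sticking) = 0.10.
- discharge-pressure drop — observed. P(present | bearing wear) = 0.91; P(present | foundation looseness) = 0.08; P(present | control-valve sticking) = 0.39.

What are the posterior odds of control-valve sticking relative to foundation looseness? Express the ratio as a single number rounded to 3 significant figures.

Unnormalized posterior weight (prior times the indicator likelihoods) for each of the two hypotheses:
  control-valve sticking: 0.07 × 0.10 × 0.39 = 0.00273
  foundation looseness: 0.50 × 0.66 × 0.08 = 0.0264
Posterior odds = 0.00273 / 0.0264 ≈ 0.103.

0.103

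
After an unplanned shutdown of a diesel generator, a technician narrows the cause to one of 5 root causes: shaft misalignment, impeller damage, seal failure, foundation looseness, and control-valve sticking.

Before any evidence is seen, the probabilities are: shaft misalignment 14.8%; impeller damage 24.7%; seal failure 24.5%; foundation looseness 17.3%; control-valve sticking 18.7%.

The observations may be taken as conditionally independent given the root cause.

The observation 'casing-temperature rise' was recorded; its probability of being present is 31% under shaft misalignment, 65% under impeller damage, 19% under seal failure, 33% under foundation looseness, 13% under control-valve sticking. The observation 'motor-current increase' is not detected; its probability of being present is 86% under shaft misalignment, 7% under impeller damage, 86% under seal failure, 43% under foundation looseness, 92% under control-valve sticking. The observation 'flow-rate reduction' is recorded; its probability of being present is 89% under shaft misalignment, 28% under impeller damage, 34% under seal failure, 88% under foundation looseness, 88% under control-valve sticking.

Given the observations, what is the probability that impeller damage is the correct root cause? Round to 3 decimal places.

0.522

Multiply each prior by the joint likelihood of the evidence pattern (using 1 − P(present | H) for each absent observation):
  shaft misalignment: 0.148 × 0.31 × (1 − 0.86) × 0.89 = 0.0057166
  impeller damage: 0.247 × 0.65 × (1 − 0.07) × 0.28 = 0.041807
  seal failure: 0.245 × 0.19 × (1 − 0.86) × 0.34 = 0.0022158
  foundation looseness: 0.173 × 0.33 × (1 − 0.43) × 0.88 = 0.028636
  control-valve sticking: 0.187 × 0.13 × (1 − 0.92) × 0.88 = 0.0017114
Marginal likelihood of the evidence = 0.080087.
P(impeller damage | evidence) = 0.041807 / 0.080087 ≈ 0.522.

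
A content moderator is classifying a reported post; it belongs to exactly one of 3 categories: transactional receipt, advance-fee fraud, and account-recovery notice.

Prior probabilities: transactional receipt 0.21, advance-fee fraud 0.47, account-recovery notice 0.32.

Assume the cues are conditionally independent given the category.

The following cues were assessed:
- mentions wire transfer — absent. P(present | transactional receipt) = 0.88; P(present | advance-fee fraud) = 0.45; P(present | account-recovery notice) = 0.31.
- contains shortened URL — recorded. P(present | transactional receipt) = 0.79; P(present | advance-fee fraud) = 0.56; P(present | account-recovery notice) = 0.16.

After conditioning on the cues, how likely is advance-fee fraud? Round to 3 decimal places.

For each hypothesis, the unnormalized posterior weight is prior × product of the cue likelihoods (using 1 − P(present | H) for each absent cue):
  transactional receipt: 0.21 × (1 − 0.88) × 0.79 = 0.019908
  advance-fee fraud: 0.47 × (1 − 0.45) × 0.56 = 0.14476
  account-recovery notice: 0.32 × (1 − 0.31) × 0.16 = 0.035328
Normalizing constant Z = 0.019908 + 0.14476 + 0.035328 = 0.2.
P(advance-fee fraud | evidence) = 0.14476 / 0.2 ≈ 0.724.

0.724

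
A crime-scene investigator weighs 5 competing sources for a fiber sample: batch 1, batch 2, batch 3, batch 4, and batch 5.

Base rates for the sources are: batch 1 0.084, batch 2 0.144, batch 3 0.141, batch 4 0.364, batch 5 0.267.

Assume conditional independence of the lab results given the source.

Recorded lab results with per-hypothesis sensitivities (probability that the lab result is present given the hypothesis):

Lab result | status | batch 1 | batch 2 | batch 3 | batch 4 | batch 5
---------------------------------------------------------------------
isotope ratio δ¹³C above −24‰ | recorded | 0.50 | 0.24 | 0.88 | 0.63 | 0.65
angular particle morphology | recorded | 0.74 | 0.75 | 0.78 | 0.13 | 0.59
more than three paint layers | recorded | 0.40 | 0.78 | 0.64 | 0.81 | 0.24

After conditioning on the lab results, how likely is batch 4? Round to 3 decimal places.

0.168

Multiply each prior by the joint likelihood of the lab result pattern:
  batch 1: 0.084 × 0.50 × 0.74 × 0.40 = 0.012432
  batch 2: 0.144 × 0.24 × 0.75 × 0.78 = 0.020218
  batch 3: 0.141 × 0.88 × 0.78 × 0.64 = 0.061941
  batch 4: 0.364 × 0.63 × 0.13 × 0.81 = 0.024147
  batch 5: 0.267 × 0.65 × 0.59 × 0.24 = 0.024575
Marginal likelihood of the evidence = 0.14331.
P(batch 4 | evidence) = 0.024147 / 0.14331 ≈ 0.168.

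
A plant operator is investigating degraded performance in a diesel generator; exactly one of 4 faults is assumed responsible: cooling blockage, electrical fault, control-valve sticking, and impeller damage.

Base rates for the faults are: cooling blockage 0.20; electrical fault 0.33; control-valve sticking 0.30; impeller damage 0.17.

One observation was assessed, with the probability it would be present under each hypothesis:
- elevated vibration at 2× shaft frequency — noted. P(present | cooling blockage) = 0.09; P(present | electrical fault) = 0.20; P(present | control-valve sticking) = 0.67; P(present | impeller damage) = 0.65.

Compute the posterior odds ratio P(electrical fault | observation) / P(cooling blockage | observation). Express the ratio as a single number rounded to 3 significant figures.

3.67

Posterior odds equal prior odds times the likelihood ratio; only the two competing hypotheses matter.
  electrical fault: 0.33 × 0.20 = 0.066
  cooling blockage: 0.20 × 0.09 = 0.018
Odds(electrical fault : cooling blockage) = 0.066 / 0.018 ≈ 3.67.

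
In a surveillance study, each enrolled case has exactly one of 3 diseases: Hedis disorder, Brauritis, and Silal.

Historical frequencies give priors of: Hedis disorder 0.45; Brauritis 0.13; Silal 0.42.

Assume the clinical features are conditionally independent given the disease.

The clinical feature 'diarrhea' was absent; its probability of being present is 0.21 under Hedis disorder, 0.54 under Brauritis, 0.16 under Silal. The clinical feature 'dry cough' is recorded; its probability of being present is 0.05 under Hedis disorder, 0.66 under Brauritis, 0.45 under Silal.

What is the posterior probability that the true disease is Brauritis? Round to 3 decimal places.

0.183

By Bayes' rule with conditional independence, the unnormalized weight for each hypothesis is prior × ∏ likelihoods (using 1 − P(present | H) for each absent clinical feature):
  Hedis disorder: 0.45 × (1 − 0.21) × 0.05 = 0.017775
  Brauritis: 0.13 × (1 − 0.54) × 0.66 = 0.039468
  Silal: 0.42 × (1 − 0.16) × 0.45 = 0.15876
Normalizing constant Z = 0.017775 + 0.039468 + 0.15876 = 0.216.
P(Brauritis | evidence) = 0.039468 / 0.216 ≈ 0.183.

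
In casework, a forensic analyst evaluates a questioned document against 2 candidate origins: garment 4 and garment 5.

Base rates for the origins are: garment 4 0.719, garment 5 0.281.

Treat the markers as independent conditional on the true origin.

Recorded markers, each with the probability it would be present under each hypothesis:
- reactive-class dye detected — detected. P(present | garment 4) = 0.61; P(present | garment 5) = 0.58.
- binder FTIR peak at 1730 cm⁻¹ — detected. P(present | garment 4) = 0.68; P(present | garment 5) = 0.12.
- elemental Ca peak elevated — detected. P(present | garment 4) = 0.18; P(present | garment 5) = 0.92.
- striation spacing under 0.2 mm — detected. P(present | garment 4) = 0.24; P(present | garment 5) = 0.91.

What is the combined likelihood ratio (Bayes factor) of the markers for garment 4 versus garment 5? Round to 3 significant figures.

The Bayes factor is the ratio of the joint likelihoods of the marker pattern under the two hypotheses.
  garment 4: 0.61 × 0.68 × 0.18 × 0.24 = 0.017919
  garment 5: 0.58 × 0.12 × 0.92 × 0.91 = 0.058269
Bayes factor = 0.017919 / 0.058269 ≈ 0.308

0.308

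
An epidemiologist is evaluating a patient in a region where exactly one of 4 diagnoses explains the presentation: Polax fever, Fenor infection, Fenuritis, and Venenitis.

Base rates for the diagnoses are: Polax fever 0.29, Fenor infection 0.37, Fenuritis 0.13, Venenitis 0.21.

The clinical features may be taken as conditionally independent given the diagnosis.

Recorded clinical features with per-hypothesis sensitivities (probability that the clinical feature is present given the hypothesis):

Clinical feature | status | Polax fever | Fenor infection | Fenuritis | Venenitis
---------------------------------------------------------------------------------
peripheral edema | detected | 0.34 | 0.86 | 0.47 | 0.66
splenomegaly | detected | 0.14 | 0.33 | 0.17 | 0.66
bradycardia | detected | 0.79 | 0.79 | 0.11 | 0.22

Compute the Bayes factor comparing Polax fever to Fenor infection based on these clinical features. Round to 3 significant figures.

Take the product of per-clinical feature likelihoods under each hypothesis, then divide.
  Polax fever: 0.34 × 0.14 × 0.79 = 0.037604
  Fenor infection: 0.86 × 0.33 × 0.79 = 0.2242
Bayes factor = 0.037604 / 0.2242 ≈ 0.168

0.168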